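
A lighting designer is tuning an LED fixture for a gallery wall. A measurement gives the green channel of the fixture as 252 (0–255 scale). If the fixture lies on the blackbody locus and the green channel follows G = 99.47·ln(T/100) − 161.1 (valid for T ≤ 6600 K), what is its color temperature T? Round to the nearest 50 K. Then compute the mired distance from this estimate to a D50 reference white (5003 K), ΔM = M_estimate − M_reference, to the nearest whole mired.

-42 mireds

ln t = (252 + 161.1) / 99.47 = 4.1530.
t = e^4.1530 = 63.625.
T = 100·t = 6363 K → 6350 K to the nearest 50 K.
M_estimate = 10⁶/6350 = 157.48; M_reference = 10⁶/5003 = 199.88.
ΔM = 157.48 − 199.88 = -42.40 → -42 mireds.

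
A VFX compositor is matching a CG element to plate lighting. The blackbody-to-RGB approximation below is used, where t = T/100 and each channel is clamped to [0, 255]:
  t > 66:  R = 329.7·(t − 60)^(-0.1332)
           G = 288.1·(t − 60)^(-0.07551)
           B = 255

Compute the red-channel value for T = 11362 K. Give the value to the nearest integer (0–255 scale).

t = 11362/100 = 113.62; the t > 66 branch applies.
R = 329.7·(113.62 − 60)^(-0.1332) = 329.7·53.62^(-0.1332) = 329.7·0.58837 = 193.987.
Rounded: 194.

194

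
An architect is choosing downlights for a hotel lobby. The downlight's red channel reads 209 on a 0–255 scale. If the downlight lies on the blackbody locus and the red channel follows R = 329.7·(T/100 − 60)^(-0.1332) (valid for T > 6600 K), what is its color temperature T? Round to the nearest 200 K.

(t − 60)^(-0.1332) = 209/329.7 = 0.63391.
t − 60 = 0.63391^(1/-0.1332) = 0.63391^(-7.508) = 30.639, so t = 90.639.
T = 100·t = 9064 K → 9000 K to the nearest 200 K.

9000 K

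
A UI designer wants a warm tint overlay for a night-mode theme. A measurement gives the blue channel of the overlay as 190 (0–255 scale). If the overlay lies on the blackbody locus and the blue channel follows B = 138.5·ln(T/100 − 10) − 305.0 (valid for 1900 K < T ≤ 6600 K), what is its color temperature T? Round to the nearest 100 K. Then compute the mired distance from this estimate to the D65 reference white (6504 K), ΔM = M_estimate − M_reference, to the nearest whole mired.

+64 mireds

ln(t − 10) = (190 + 305.0) / 138.5 = 3.5740.
t − 10 = e^3.5740 = 35.659, so t = 45.659.
T = 100·t = 4566 K → 4600 K to the nearest 100 K.
M_estimate = 10⁶/4600 = 217.39; M_reference = 10⁶/6504 = 153.75.
ΔM = 217.39 − 153.75 = 63.64 → +64 mireds.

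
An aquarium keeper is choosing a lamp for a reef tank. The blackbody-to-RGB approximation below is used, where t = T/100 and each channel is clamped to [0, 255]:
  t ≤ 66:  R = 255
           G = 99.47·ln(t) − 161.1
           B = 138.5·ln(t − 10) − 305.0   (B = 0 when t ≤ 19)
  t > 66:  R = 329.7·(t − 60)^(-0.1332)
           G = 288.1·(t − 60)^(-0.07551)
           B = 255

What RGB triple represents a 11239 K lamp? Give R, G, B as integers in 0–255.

R=195, G=214, B=255

t = 11239/100 = 112.39; the t > 66 branch applies.
R = 329.7·(112.39 − 60)^(-0.1332) = 329.7·52.39^(-0.1332) = 329.7·0.59020 = 194.588.
G = 288.1·(112.39 − 60)^(-0.07551) = 288.1·52.39^(-0.07551) = 288.1·0.74162 = 213.660.
B = 255 by definition for t > 66.
Rounded: (195, 214, 255).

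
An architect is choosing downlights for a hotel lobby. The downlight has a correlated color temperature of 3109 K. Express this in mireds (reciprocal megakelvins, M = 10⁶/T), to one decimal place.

321.6 mireds

M = 10⁶ / 3109 = 321.647 → 321.6 mireds.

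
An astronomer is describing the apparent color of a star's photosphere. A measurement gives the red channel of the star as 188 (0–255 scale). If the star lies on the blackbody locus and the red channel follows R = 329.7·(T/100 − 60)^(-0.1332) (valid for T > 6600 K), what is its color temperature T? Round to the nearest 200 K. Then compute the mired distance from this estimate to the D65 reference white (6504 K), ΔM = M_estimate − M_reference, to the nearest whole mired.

(t − 60)^(-0.1332) = 188/329.7 = 0.57022.
t − 60 = 0.57022^(1/-0.1332) = 0.57022^(-7.508) = 67.848, so t = 127.848.
T = 100·t = 12785 K → 12800 K to the nearest 200 K.
M_estimate = 10⁶/12800 = 78.12; M_reference = 10⁶/6504 = 153.75.
ΔM = 78.12 − 153.75 = -75.63 → -76 mireds.

-76 mireds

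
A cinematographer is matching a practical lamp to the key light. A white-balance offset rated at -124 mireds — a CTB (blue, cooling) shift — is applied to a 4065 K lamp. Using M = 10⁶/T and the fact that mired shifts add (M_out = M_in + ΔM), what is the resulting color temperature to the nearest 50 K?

8200 K

M_in = 10⁶/4065 = 246.00 mireds.
M_out = 246.00 + (-124) = 122.00 mireds.
T_out = 10⁶/122.00 = 8196.6 K → 8200 K.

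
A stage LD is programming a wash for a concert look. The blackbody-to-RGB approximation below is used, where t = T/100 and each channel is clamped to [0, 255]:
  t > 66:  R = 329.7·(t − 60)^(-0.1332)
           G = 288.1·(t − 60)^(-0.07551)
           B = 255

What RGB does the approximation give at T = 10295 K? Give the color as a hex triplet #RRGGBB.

#C8D9FF

t = 10295/100 = 102.95; the t > 66 branch applies.
R = 329.7·(102.95 − 60)^(-0.1332) = 329.7·42.95^(-0.1332) = 329.7·0.60602 = 199.806.
G = 288.1·(102.95 − 60)^(-0.07551) = 288.1·42.95^(-0.07551) = 288.1·0.75283 = 216.889.
B = 255 by definition for t > 66.
Rounded: (200, 217, 255).
In hex: #C8D9FF.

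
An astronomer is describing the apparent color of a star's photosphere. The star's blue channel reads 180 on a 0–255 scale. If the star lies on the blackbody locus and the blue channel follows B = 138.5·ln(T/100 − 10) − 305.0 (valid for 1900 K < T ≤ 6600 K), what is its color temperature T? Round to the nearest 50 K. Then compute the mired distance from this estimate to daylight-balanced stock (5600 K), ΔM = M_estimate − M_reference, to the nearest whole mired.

+54 mireds

ln(t − 10) = (180 + 305.0) / 138.5 = 3.5018.
t − 10 = e^3.5018 = 33.175, so t = 43.175.
T = 100·t = 4318 K → 4300 K to the nearest 50 K.
M_estimate = 10⁶/4300 = 232.56; M_reference = 10⁶/5600 = 178.57.
ΔM = 232.56 − 178.57 = 53.99 → +54 mireds.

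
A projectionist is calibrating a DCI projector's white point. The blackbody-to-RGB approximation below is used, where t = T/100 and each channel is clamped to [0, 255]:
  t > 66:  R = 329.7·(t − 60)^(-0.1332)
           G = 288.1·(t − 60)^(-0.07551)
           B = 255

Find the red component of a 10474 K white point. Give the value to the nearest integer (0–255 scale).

t = 10474/100 = 104.74; the t > 66 branch applies.
R = 329.7·(104.74 − 60)^(-0.1332) = 329.7·44.74^(-0.1332) = 329.7·0.60274 = 198.722.
Rounded: 199.

199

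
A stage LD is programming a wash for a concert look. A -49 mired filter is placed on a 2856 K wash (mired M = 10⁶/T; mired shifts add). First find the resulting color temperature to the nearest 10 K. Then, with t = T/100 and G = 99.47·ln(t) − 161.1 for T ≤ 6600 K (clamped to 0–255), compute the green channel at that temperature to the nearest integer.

M_in = 10⁶/2856 = 350.14; M_out = 350.14 + (-49) = 301.14.
T_out = 10⁶/301.14 = 3320.7 K → 3320 K; t = 33.2.
G = 99.47·ln 33.2 − 161.1 = 99.47·3.5025 − 161.1 = 187.299.
Rounded: 187.

187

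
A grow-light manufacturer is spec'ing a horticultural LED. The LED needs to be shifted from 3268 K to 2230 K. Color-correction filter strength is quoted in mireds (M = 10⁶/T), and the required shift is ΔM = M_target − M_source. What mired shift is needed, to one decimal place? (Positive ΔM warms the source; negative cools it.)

+142.4 mireds

M_source = 10⁶/3268 = 305.998; M_target = 10⁶/2230 = 448.430.
ΔM = 448.430 − 305.998 = 142.433 → +142.4 mireds, a warming shift.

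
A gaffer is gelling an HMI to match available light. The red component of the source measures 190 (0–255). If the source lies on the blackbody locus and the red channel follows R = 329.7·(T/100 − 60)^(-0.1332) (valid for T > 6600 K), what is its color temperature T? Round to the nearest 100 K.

(t − 60)^(-0.1332) = 190/329.7 = 0.57628.
t − 60 = 0.57628^(1/-0.1332) = 0.57628^(-7.508) = 62.667, so t = 122.667.
T = 100·t = 12267 K → 12300 K to the nearest 100 K.

12300 K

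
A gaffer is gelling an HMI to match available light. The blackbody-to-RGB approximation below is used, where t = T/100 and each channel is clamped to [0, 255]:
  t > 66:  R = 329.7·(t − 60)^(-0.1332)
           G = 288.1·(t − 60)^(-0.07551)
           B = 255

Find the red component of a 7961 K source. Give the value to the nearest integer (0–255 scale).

222

t = 7961/100 = 79.61; the t > 66 branch applies.
R = 329.7·(79.61 − 60)^(-0.1332) = 329.7·19.61^(-0.1332) = 329.7·0.67273 = 221.800.
Rounded: 222.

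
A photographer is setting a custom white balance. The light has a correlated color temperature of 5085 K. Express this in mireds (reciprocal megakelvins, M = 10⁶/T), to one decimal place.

M = 10⁶ / 5085 = 196.657 → 196.7 mireds.

196.7 mireds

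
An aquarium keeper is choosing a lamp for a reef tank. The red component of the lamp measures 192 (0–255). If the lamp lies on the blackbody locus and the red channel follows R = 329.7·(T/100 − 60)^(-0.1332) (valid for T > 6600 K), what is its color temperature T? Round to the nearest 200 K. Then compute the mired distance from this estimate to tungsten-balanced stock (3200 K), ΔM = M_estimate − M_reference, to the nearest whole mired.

-228 mireds

(t − 60)^(-0.1332) = 192/329.7 = 0.58235.
t − 60 = 0.58235^(1/-0.1332) = 0.58235^(-7.508) = 57.929, so t = 117.929.
T = 100·t = 11793 K → 11800 K to the nearest 200 K.
M_estimate = 10⁶/11800 = 84.75; M_reference = 10⁶/3200 = 312.50.
ΔM = 84.75 − 312.50 = -227.75 → -228 mireds.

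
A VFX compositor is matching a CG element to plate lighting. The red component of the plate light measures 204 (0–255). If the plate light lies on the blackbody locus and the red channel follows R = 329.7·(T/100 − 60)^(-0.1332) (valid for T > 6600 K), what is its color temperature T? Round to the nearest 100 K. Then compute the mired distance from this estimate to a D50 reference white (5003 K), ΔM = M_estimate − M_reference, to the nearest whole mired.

-97 mireds

(t − 60)^(-0.1332) = 204/329.7 = 0.61874.
t − 60 = 0.61874^(1/-0.1332) = 0.61874^(-7.508) = 36.748, so t = 96.748.
T = 100·t = 9675 K → 9700 K to the nearest 100 K.
M_estimate = 10⁶/9700 = 103.09; M_reference = 10⁶/5003 = 199.88.
ΔM = 103.09 − 199.88 = -96.79 → -97 mireds.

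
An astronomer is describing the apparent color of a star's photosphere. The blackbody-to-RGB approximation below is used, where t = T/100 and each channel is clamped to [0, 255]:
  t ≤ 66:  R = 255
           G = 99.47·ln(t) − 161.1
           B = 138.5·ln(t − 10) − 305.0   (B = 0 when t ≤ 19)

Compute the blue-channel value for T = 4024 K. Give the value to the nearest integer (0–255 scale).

167

t = 4024/100 = 40.24; the t ≤ 66 branch applies.
B = 138.5·ln(40.24 − 10) − 305.0 = 138.5·ln 30.24 − 305.0 = 138.5·3.4092 − 305.0 = 167.169.
Rounded: 167.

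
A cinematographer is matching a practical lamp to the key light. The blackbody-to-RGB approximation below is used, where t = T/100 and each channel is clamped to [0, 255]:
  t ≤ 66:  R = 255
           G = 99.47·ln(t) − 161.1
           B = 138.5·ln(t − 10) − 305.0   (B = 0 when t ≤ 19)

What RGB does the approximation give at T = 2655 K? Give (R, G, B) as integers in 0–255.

t = 2655/100 = 26.55; the t ≤ 66 branch applies.
R = 255 by definition for t ≤ 66.
G = 99.47·ln 26.55 − 161.1 = 99.47·3.2790 − 161.1 = 165.065.
B = 138.5·ln(26.55 − 10) − 305.0 = 138.5·ln 16.55 − 305.0 = 138.5·2.8064 − 305.0 = 83.684.
Rounded: (255, 165, 84).

(255, 165, 84)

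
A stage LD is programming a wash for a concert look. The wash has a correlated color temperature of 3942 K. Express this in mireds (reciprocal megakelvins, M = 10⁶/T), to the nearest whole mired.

254 mireds

M = 10⁶ / 3942 = 253.678 → 254 mireds.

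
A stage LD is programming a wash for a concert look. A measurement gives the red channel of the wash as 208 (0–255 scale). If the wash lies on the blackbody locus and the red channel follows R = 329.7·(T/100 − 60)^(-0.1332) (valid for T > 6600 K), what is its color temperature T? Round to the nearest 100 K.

(t − 60)^(-0.1332) = 208/329.7 = 0.63088.
t − 60 = 0.63088^(1/-0.1332) = 0.63088^(-7.508) = 31.763, so t = 91.763.
T = 100·t = 9176 K → 9200 K to the nearest 100 K.

9200 K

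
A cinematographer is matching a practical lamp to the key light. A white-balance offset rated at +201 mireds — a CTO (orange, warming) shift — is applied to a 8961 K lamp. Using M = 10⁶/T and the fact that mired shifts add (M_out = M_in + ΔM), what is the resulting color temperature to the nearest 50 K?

3200 K

M_in = 10⁶/8961 = 111.59 mireds.
M_out = 111.59 + (+201) = 312.59 mireds.
T_out = 10⁶/312.59 = 3199.0 K → 3200 K.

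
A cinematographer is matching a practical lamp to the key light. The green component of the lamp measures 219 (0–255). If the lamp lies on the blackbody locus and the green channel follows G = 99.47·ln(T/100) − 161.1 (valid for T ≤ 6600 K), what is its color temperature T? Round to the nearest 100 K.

ln t = (219 + 161.1) / 99.47 = 3.8213.
t = e^3.8213 = 45.661.
T = 100·t = 4566 K → 4600 K to the nearest 100 K.

4600 K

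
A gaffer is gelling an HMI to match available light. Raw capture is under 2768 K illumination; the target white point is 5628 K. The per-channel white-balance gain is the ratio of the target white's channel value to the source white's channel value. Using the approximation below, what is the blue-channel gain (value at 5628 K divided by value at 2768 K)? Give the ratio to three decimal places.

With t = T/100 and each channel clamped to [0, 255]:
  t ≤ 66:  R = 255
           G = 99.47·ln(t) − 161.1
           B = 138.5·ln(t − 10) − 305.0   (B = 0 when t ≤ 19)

2.436

At 2768 K (t = 27.68):
  B = 138.5·ln(27.68 − 10) − 305.0 = 138.5·ln 17.68 − 305.0 = 138.5·2.8724 − 305.0 = 92.832.
At 5628 K (t = 56.28):
  B = 138.5·ln(56.28 − 10) − 305.0 = 138.5·ln 46.28 − 305.0 = 138.5·3.8347 − 305.0 = 226.107.
Gain = 226.107 / 92.832 = 2.4357 → 2.436.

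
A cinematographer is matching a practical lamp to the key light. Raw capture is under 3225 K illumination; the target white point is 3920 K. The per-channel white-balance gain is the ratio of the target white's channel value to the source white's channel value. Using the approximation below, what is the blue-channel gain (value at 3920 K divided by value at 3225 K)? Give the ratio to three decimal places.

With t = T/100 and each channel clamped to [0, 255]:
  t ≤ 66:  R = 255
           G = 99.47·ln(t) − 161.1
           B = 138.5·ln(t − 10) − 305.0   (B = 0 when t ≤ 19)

At 3225 K (t = 32.25):
  B = 138.5·ln(32.25 − 10) − 305.0 = 138.5·ln 22.25 − 305.0 = 138.5·3.1023 − 305.0 = 124.674.
At 3920 K (t = 39.2):
  B = 138.5·ln(39.2 − 10) − 305.0 = 138.5·ln 29.2 − 305.0 = 138.5·3.3742 − 305.0 = 162.322.
Gain = 162.322 / 124.674 = 1.3020 → 1.302.

1.302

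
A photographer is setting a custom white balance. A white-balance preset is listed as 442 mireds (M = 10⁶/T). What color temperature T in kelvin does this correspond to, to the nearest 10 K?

T = 10⁶ / 442 = 2262.44 K → 2260 K.

2260 K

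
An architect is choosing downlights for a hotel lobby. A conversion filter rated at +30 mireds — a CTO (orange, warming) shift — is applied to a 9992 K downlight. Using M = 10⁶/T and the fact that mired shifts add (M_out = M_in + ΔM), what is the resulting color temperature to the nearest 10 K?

7690 K

M_in = 10⁶/9992 = 100.08 mireds.
M_out = 100.08 + (+30) = 130.08 mireds.
T_out = 10⁶/130.08 = 7687.6 K → 7690 K.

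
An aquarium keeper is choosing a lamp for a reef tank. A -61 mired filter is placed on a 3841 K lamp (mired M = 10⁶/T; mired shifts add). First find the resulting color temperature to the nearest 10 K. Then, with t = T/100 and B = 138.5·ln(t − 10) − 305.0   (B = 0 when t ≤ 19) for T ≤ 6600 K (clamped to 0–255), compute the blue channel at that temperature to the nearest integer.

207

M_in = 10⁶/3841 = 260.35; M_out = 260.35 + (-61) = 199.35.
T_out = 10⁶/199.35 = 5016.3 K → 5020 K; t = 50.2.
B = 138.5·ln(50.2 − 10) − 305.0 = 138.5·ln 40.2 − 305.0 = 138.5·3.6939 − 305.0 = 206.601.
Rounded: 207.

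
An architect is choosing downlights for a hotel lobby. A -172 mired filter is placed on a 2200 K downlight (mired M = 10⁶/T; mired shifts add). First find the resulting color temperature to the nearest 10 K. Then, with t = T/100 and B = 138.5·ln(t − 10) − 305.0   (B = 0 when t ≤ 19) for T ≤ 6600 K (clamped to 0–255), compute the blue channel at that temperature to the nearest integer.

143

M_in = 10⁶/2200 = 454.55; M_out = 454.55 + (-172) = 282.55.
T_out = 10⁶/282.55 = 3539.3 K → 3540 K; t = 35.4.
B = 138.5·ln(35.4 − 10) − 305.0 = 138.5·ln 25.4 − 305.0 = 138.5·3.2347 − 305.0 = 143.013.
Rounded: 143.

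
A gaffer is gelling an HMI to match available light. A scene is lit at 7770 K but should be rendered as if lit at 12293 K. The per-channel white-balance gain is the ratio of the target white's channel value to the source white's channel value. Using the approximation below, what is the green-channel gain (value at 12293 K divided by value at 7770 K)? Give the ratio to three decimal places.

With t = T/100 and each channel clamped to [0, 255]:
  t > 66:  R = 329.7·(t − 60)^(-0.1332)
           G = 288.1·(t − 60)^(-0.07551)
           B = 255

0.909

At 7770 K (t = 77.7):
  G = 288.1·(77.7 − 60)^(-0.07551) = 288.1·17.7^(-0.07551) = 288.1·0.80494 = 231.904.
At 12293 K (t = 122.93):
  G = 288.1·(122.93 − 60)^(-0.07551) = 288.1·62.93^(-0.07551) = 288.1·0.73142 = 210.723.
Gain = 210.723 / 231.904 = 0.9087 → 0.909.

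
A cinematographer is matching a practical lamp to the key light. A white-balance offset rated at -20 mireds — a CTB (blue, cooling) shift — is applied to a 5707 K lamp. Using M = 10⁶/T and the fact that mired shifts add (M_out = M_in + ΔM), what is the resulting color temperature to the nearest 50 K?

M_in = 10⁶/5707 = 175.22 mireds.
M_out = 175.22 + (-20) = 155.22 mireds.
T_out = 10⁶/155.22 = 6442.3 K → 6450 K.

6450 K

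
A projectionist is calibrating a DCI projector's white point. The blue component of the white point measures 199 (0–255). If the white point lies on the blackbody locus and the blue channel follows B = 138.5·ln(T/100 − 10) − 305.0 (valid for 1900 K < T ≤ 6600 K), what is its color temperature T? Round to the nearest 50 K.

ln(t − 10) = (199 + 305.0) / 138.5 = 3.6390.
t − 10 = e^3.6390 = 38.053, so t = 48.053.
T = 100·t = 4805 K → 4800 K to the nearest 50 K.

4800 K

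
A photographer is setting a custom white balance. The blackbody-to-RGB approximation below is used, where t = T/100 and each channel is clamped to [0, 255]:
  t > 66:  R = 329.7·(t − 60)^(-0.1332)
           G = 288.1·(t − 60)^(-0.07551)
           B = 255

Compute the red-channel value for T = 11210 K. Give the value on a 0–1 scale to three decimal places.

t = 11210/100 = 112.1; the t > 66 branch applies.
R = 329.7·(112.1 − 60)^(-0.1332) = 329.7·52.1^(-0.1332) = 329.7·0.59063 = 194.731.
On a 0–1 scale: 194.731/255 = 0.7637 → 0.764.

0.764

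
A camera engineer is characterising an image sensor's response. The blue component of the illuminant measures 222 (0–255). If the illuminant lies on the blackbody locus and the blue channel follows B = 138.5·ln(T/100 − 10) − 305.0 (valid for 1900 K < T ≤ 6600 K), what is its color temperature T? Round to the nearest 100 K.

ln(t − 10) = (222 + 305.0) / 138.5 = 3.8051.
t − 10 = e^3.8051 = 44.928, so t = 54.928.
T = 100·t = 5493 K → 5500 K to the nearest 100 K.

5500 K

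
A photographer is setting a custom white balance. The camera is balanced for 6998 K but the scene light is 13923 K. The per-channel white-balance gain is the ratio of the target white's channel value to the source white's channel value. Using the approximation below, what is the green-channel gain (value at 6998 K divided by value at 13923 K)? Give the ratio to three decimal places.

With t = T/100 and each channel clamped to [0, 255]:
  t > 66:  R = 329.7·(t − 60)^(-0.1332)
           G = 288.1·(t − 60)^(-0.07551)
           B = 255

At 13923 K (t = 139.23):
  G = 288.1·(139.23 − 60)^(-0.07551) = 288.1·79.23^(-0.07551) = 288.1·0.71881 = 207.090.
At 6998 K (t = 69.98):
  G = 288.1·(69.98 − 60)^(-0.07551) = 288.1·9.98^(-0.07551) = 288.1·0.84053 = 242.158.
Gain = 242.158 / 207.090 = 1.1693 → 1.169.

1.169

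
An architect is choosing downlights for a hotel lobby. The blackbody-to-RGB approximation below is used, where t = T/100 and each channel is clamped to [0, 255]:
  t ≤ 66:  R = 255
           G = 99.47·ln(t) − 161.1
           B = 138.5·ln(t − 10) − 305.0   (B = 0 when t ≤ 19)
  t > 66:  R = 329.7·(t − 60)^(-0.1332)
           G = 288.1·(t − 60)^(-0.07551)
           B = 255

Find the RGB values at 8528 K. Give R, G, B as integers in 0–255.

R=214, G=226, B=255

t = 8528/100 = 85.28; the t > 66 branch applies.
R = 329.7·(85.28 − 60)^(-0.1332) = 329.7·25.28^(-0.1332) = 329.7·0.65035 = 214.422.
G = 288.1·(85.28 − 60)^(-0.07551) = 288.1·25.28^(-0.07551) = 288.1·0.78357 = 225.746.
B = 255 by definition for t > 66.
Rounded: (214, 226, 255).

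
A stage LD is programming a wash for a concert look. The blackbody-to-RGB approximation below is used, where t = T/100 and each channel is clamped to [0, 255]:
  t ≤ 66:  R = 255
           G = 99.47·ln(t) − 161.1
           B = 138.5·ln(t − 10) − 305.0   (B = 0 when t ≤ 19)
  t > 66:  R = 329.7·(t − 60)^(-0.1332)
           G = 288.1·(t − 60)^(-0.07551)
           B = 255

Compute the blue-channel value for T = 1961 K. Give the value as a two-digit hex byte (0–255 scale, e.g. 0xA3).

0x08

t = 1961/100 = 19.61; the t ≤ 66 branch applies.
B = 138.5·ln(19.61 − 10) − 305.0 = 138.5·ln 9.61 − 305.0 = 138.5·2.2628 − 305.0 = 8.398.
Rounded: 8; in hex, 0x08.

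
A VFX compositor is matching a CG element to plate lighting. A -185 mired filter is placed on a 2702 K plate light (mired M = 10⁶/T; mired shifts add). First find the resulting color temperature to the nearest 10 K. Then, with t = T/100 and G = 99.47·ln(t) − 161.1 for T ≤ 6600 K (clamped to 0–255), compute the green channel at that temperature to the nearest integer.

236

M_in = 10⁶/2702 = 370.10; M_out = 370.10 + (-185) = 185.10.
T_out = 10⁶/185.10 = 5402.6 K → 5400 K; t = 54.
G = 99.47·ln 54 − 161.1 = 99.47·3.9890 − 161.1 = 235.684.
Rounded: 236.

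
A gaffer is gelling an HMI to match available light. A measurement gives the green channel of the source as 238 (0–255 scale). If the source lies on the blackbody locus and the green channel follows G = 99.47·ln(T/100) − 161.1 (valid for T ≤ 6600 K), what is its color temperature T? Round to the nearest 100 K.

5500 K

ln t = (238 + 161.1) / 99.47 = 4.0123.
t = e^4.0123 = 55.272.
T = 100·t = 5527 K → 5500 K to the nearest 100 K.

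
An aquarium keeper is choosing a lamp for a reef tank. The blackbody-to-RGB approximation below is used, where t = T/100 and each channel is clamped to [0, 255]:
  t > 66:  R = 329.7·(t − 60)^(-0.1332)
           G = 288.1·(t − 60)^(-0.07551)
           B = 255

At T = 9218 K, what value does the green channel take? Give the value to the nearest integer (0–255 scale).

222

t = 9218/100 = 92.18; the t > 66 branch applies.
G = 288.1·(92.18 − 60)^(-0.07551) = 288.1·32.18^(-0.07551) = 288.1·0.76942 = 221.669.
Rounded: 222.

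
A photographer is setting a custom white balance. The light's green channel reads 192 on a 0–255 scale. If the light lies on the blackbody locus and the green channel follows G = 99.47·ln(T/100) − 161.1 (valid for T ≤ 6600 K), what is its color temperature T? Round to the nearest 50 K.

ln t = (192 + 161.1) / 99.47 = 3.5498.
t = e^3.5498 = 34.807.
T = 100·t = 3481 K → 3500 K to the nearest 50 K.

3500 K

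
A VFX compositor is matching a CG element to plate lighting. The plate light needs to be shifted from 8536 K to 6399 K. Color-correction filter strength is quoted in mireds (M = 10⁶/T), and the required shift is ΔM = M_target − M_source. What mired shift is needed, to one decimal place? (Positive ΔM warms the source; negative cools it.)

M_source = 10⁶/8536 = 117.151; M_target = 10⁶/6399 = 156.274.
ΔM = 156.274 − 117.151 = 39.124 → +39.1 mireds, a warming shift.

+39.1 mireds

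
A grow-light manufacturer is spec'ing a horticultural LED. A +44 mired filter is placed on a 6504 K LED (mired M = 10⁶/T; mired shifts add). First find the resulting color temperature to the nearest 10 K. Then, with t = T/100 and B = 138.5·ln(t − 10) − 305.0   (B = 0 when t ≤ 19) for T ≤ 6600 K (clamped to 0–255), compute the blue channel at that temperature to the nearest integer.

208

M_in = 10⁶/6504 = 153.75; M_out = 153.75 + (+44) = 197.75.
T_out = 10⁶/197.75 = 5056.9 K → 5060 K; t = 50.6.
B = 138.5·ln(50.6 − 10) − 305.0 = 138.5·ln 40.6 − 305.0 = 138.5·3.7038 − 305.0 = 207.972.
Rounded: 208.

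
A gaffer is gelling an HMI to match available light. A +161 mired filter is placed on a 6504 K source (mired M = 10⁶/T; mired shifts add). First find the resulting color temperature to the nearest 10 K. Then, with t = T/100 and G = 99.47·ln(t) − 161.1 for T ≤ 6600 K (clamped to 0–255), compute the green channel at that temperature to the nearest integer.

M_in = 10⁶/6504 = 153.75; M_out = 153.75 + (+161) = 314.75.
T_out = 10⁶/314.75 = 3177.1 K → 3180 K; t = 31.8.
G = 99.47·ln 31.8 − 161.1 = 99.47·3.4595 − 161.1 = 183.013.
Rounded: 183.

183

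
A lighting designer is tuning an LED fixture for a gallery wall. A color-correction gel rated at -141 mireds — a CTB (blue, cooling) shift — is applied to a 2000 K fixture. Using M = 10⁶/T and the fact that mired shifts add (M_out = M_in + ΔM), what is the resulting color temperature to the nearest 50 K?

2800 K

M_in = 10⁶/2000 = 500.00 mireds.
M_out = 500.00 + (-141) = 359.00 mireds.
T_out = 10⁶/359.00 = 2785.5 K → 2800 K.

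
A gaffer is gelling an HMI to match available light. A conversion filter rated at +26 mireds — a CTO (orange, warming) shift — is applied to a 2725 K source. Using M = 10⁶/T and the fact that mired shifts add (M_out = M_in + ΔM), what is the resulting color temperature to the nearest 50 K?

M_in = 10⁶/2725 = 366.97 mireds.
M_out = 366.97 + (+26) = 392.97 mireds.
T_out = 10⁶/392.97 = 2544.7 K → 2550 K.

2550 K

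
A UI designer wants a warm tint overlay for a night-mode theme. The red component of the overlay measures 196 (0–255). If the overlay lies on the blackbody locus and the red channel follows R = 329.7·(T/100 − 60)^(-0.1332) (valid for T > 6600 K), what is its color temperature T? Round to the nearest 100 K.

11000 K

(t − 60)^(-0.1332) = 196/329.7 = 0.59448.
t − 60 = 0.59448^(1/-0.1332) = 0.59448^(-7.508) = 49.621, so t = 109.621.
T = 100·t = 10962 K → 11000 K to the nearest 100 K.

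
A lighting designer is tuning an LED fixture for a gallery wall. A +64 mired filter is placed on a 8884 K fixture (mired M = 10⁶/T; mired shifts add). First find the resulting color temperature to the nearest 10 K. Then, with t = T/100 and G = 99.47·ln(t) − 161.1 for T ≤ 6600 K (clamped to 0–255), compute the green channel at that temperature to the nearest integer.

M_in = 10⁶/8884 = 112.56; M_out = 112.56 + (+64) = 176.56.
T_out = 10⁶/176.56 = 5663.7 K → 5660 K; t = 56.6.
G = 99.47·ln 56.6 − 161.1 = 99.47·4.0360 − 161.1 = 240.362.
Rounded: 240.

240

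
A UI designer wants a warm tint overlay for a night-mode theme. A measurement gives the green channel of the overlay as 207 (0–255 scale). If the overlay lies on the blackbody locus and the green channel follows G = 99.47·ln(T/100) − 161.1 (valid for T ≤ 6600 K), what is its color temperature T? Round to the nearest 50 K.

ln t = (207 + 161.1) / 99.47 = 3.7006.
t = e^3.7006 = 40.472.
T = 100·t = 4047 K → 4050 K to the nearest 50 K.

4050 K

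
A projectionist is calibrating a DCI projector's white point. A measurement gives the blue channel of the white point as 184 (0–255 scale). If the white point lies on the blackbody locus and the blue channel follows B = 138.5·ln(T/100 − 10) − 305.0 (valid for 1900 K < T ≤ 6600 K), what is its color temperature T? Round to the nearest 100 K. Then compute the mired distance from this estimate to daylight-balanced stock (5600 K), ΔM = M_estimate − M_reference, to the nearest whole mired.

ln(t − 10) = (184 + 305.0) / 138.5 = 3.5307.
t − 10 = e^3.5307 = 34.147, so t = 44.147.
T = 100·t = 4415 K → 4400 K to the nearest 100 K.
M_estimate = 10⁶/4400 = 227.27; M_reference = 10⁶/5600 = 178.57.
ΔM = 227.27 − 178.57 = 48.70 → +49 mireds.

+49 mireds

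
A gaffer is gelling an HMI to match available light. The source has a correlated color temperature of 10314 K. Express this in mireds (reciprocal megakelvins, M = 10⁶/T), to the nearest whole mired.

97 mireds

M = 10⁶ / 10314 = 96.956 → 97 mireds.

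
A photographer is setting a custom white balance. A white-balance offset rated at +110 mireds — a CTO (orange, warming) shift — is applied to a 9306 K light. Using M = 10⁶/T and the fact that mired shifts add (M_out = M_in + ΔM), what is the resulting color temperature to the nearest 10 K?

4600 K

M_in = 10⁶/9306 = 107.46 mireds.
M_out = 107.46 + (+110) = 217.46 mireds.
T_out = 10⁶/217.46 = 4598.6 K → 4600 K.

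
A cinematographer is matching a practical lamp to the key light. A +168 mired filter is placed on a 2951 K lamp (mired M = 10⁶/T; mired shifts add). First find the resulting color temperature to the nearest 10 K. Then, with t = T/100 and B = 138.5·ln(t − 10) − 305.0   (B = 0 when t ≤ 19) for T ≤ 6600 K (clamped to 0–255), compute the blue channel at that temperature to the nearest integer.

M_in = 10⁶/2951 = 338.87; M_out = 338.87 + (+168) = 506.87.
T_out = 10⁶/506.87 = 1972.9 K → 1970 K; t = 19.7.
B = 138.5·ln(19.7 − 10) − 305.0 = 138.5·ln 9.7 − 305.0 = 138.5·2.2721 − 305.0 = 9.689.
Rounded: 10.

10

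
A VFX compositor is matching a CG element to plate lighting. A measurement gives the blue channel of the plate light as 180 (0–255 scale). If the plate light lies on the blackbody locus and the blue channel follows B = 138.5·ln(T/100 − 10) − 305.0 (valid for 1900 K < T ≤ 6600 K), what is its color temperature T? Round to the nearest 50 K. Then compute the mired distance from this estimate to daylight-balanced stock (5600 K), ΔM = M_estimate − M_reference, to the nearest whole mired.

ln(t − 10) = (180 + 305.0) / 138.5 = 3.5018.
t − 10 = e^3.5018 = 33.175, so t = 43.175.
T = 100·t = 4318 K → 4300 K to the nearest 50 K.
M_estimate = 10⁶/4300 = 232.56; M_reference = 10⁶/5600 = 178.57.
ΔM = 232.56 − 178.57 = 53.99 → +54 mireds.

+54 mireds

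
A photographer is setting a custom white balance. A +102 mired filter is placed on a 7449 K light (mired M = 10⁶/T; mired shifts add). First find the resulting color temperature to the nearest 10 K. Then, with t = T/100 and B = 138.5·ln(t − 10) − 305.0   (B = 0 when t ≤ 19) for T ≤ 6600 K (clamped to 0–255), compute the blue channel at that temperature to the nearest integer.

M_in = 10⁶/7449 = 134.25; M_out = 134.25 + (+102) = 236.25.
T_out = 10⁶/236.25 = 4232.9 K → 4230 K; t = 42.3.
B = 138.5·ln(42.3 − 10) − 305.0 = 138.5·ln 32.3 − 305.0 = 138.5·3.4751 − 305.0 = 176.297.
Rounded: 176.

176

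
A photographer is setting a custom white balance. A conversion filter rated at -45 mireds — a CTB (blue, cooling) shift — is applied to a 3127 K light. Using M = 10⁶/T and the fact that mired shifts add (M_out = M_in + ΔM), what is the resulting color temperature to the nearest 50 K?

3650 K

M_in = 10⁶/3127 = 319.80 mireds.
M_out = 319.80 + (-45) = 274.80 mireds.
T_out = 10⁶/274.80 = 3639.1 K → 3650 K.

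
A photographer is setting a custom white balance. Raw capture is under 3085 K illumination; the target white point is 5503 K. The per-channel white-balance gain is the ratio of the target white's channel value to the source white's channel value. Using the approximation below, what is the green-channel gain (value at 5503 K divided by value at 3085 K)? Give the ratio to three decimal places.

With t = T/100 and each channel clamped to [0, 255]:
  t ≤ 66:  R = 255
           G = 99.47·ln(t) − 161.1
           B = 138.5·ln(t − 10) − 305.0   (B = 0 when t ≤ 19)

1.320

At 3085 K (t = 30.85):
  G = 99.47·ln 30.85 − 161.1 = 99.47·3.4291 − 161.1 = 179.996.
At 5503 K (t = 55.03):
  G = 99.47·ln 55.03 − 161.1 = 99.47·4.0079 − 161.1 = 237.564.
Gain = 237.564 / 179.996 = 1.3198 → 1.320.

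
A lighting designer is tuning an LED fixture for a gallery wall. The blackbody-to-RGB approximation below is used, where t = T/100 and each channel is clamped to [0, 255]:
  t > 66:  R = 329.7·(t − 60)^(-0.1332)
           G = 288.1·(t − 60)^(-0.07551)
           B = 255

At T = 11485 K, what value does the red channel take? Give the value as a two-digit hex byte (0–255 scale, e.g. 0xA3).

0xC1

t = 11485/100 = 114.85; the t > 66 branch applies.
R = 329.7·(114.85 − 60)^(-0.1332) = 329.7·54.85^(-0.1332) = 329.7·0.58660 = 193.402.
Rounded: 193; in hex, 0xC1.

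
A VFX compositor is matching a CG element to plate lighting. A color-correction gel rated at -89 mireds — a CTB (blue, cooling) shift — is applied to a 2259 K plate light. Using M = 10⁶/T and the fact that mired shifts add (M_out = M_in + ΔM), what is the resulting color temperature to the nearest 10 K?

M_in = 10⁶/2259 = 442.67 mireds.
M_out = 442.67 + (-89) = 353.67 mireds.
T_out = 10⁶/353.67 = 2827.5 K → 2830 K.

2830 K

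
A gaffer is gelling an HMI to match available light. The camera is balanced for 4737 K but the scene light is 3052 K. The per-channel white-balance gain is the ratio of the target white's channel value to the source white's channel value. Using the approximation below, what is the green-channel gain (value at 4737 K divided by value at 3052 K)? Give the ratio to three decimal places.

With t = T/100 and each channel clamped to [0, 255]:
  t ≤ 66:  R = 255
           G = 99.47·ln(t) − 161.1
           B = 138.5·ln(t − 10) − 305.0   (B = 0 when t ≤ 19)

At 3052 K (t = 30.52):
  G = 99.47·ln 30.52 − 161.1 = 99.47·3.4184 − 161.1 = 178.926.
At 4737 K (t = 47.37):
  G = 99.47·ln 47.37 − 161.1 = 99.47·3.8580 − 161.1 = 222.654.
Gain = 222.654 / 178.926 = 1.2444 → 1.244.

1.244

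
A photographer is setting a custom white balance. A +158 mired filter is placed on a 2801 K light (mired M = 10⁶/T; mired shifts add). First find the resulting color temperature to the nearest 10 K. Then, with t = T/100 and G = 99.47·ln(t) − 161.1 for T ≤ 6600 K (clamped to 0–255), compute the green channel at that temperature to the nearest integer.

M_in = 10⁶/2801 = 357.02; M_out = 357.02 + (+158) = 515.02.
T_out = 10⁶/515.02 = 1941.7 K → 1940 K; t = 19.4.
G = 99.47·ln 19.4 − 161.1 = 99.47·2.9653 − 161.1 = 133.856.
Rounded: 134.

134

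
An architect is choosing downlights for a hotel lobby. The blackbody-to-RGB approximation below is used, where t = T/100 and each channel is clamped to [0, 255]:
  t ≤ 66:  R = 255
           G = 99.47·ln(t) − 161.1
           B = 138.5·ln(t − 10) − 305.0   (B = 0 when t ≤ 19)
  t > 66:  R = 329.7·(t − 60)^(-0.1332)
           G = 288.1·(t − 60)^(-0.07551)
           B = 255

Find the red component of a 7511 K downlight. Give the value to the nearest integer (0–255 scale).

230

t = 7511/100 = 75.11; the t > 66 branch applies.
R = 329.7·(75.11 − 60)^(-0.1332) = 329.7·15.11^(-0.1332) = 329.7·0.69650 = 229.637.
Rounded: 230.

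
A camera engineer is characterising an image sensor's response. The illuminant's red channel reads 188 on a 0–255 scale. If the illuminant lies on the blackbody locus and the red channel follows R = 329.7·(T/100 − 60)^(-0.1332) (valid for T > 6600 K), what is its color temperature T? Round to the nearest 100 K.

12800 K

(t − 60)^(-0.1332) = 188/329.7 = 0.57022.
t − 60 = 0.57022^(1/-0.1332) = 0.57022^(-7.508) = 67.848, so t = 127.848.
T = 100·t = 12785 K → 12800 K to the nearest 100 K.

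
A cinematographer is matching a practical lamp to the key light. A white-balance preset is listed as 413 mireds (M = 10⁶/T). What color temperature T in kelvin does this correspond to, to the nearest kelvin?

2421 K

T = 10⁶ / 413 = 2421.31 K → 2421 K.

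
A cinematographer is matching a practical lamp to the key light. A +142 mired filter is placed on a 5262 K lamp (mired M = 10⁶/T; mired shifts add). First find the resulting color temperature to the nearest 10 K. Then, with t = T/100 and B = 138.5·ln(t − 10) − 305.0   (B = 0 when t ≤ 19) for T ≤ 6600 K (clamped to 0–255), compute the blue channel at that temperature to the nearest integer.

111

M_in = 10⁶/5262 = 190.04; M_out = 190.04 + (+142) = 332.04.
T_out = 10⁶/332.04 = 3011.7 K → 3010 K; t = 30.1.
B = 138.5·ln(30.1 − 10) − 305.0 = 138.5·ln 20.1 − 305.0 = 138.5·3.0007 − 305.0 = 110.600.
Rounded: 111.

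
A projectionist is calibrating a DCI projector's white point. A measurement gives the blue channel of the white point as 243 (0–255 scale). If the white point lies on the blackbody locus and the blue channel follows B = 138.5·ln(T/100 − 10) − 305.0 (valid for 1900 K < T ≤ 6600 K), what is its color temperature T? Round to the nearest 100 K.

6200 K

ln(t − 10) = (243 + 305.0) / 138.5 = 3.9567.
t − 10 = e^3.9567 = 52.283, so t = 62.283.
T = 100·t = 6228 K → 6200 K to the nearest 100 K.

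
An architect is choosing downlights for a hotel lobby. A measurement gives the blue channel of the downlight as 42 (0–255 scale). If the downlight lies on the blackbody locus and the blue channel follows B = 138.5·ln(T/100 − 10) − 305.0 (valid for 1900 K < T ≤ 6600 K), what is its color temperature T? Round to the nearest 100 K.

2200 K

ln(t − 10) = (42 + 305.0) / 138.5 = 2.5054.
t − 10 = e^2.5054 = 12.249, so t = 22.249.
T = 100·t = 2225 K → 2200 K to the nearest 100 K.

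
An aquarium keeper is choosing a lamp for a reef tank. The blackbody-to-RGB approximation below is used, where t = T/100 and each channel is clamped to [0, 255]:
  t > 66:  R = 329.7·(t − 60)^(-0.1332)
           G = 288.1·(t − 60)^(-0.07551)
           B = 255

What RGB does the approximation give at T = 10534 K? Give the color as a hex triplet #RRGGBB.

t = 10534/100 = 105.34; the t > 66 branch applies.
R = 329.7·(105.34 − 60)^(-0.1332) = 329.7·45.34^(-0.1332) = 329.7·0.60167 = 198.370.
G = 288.1·(105.34 − 60)^(-0.07551) = 288.1·45.34^(-0.07551) = 288.1·0.74975 = 216.004.
B = 255 by definition for t > 66.
Rounded: (198, 216, 255).
In hex: #C6D8FF.

#C6D8FF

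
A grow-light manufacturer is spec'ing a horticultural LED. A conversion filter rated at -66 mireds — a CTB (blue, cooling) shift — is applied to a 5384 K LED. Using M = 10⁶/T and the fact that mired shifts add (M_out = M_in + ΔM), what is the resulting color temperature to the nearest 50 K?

8350 K

M_in = 10⁶/5384 = 185.74 mireds.
M_out = 185.74 + (-66) = 119.74 mireds.
T_out = 10⁶/119.74 = 8351.7 K → 8350 K.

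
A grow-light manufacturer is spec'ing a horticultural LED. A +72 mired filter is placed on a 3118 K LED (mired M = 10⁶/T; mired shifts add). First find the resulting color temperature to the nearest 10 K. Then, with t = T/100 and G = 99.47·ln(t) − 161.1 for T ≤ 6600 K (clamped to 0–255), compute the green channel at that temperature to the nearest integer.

161

M_in = 10⁶/3118 = 320.72; M_out = 320.72 + (+72) = 392.72.
T_out = 10⁶/392.72 = 2546.4 K → 2550 K; t = 25.5.
G = 99.47·ln 25.5 − 161.1 = 99.47·3.2387 − 161.1 = 161.051.
Rounded: 161.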